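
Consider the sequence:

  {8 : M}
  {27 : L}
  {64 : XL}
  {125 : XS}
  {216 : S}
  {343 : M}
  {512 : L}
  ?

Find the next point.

For the first coordinate, perfect cubes: 2³, 3³, 4³, …: 8, 27, 64, 125, 216, 343, 512 → 729.
Size: repeats M → L → XL → XS → S, so M, L, XL, XS, S, M, L → XL.
Combining the parts gives {729 : XL}.

{729 : XL}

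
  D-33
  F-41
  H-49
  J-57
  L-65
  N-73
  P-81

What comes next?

Letter goes D, F, H, J, L, N, P → R (letters move forward 2 places in the alphabet).
Second component goes 33, 41, 49, 57, 65, 73, 81 → 89 (+8 each step).
Putting it together: R-89.

R-89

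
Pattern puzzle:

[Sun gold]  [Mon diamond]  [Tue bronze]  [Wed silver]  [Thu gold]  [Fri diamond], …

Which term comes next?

[Sat bronze]

Day: runs through the weekdays Mon→Sun; Sun, Mon, Tue, Wed, Thu, Fri → Sat.
Rank: repeats gold → diamond → bronze → silver, so gold, diamond, bronze, silver, gold, diamond → bronze.
Combining the parts gives [Sat bronze].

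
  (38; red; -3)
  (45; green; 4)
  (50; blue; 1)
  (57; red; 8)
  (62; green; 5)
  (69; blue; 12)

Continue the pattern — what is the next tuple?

(74; red; 9)

For the first entry, alternating steps +7, +5, +7, +5, …: 38, 45, 50, 57, 62, 69 → 74.
For the colour, repeats red → green → blue: red, green, blue, red, green, blue → red.
Third entry: alternating steps +7, −3, +7, −3, …; -3, 4, 1, 8, 5, 12 → 9.
Putting it together: (74; red; 9).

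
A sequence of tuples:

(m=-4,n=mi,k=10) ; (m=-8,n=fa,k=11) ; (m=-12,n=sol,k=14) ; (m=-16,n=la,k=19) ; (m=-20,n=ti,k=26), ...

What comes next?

(m=-24,n=do,k=35)

M: -4, -8, -12, -16, -20 → -24 (−4 each step).
For the n, runs through the solfège scale do→ti: mi, fa, sol, la, ti → do.
K: differences are 1, 3, 5, … (increasing by 2 each time); 10, 11, 14, 19, 26 → 35.
Combining the parts gives (m=-24,n=do,k=35).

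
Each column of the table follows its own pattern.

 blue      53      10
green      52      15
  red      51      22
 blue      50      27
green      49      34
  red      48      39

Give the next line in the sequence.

Colour: repeats blue → green → red, so blue, green, red, blue, green, red → blue.
Second component: −1 each step, so 53, 52, 51, 50, 49, 48 → 47.
Third component: alternating steps +5, +7, +5, +7, …, so 10, 15, 22, 27, 34, 39 → 46.
So the next line is blue  47  46.

blue  47  46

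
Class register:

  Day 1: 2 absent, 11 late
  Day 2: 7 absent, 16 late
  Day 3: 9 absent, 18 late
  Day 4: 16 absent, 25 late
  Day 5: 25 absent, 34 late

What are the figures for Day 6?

41 absent, 50 late

Absent: 2, 7, 9, 16, 25 → 41 (each term is the sum of the two before it).
For the late, always 9 more than the absent: 11, 16, 18, 25, 34 → 50.
Combining the parts gives 41 absent, 50 late.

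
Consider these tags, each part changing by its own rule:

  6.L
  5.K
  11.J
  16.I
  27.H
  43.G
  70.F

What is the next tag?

113.E

First component: each term is the sum of the two before it, so 6, 5, 11, 16, 27, 43, 70 → 113.
Letter — letters move back 1 place in the alphabet: L, K, J, I, H, G, F → E.
So the next tag is 113.E.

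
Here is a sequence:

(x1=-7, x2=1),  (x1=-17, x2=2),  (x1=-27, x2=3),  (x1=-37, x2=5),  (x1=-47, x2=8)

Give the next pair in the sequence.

(x1=-57, x2=13)

X1 — −10 each step: -7, -17, -27, -37, -47 → -57.
For the x2, each term is the sum of the two before it: 1, 2, 3, 5, 8 → 13.
So the next pair is (x1=-57, x2=13).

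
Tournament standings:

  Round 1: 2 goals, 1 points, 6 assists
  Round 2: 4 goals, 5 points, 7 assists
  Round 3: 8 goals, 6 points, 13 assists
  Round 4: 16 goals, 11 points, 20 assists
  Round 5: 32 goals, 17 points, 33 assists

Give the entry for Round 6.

64 goals, 28 points, 53 assists

Goals goes 2, 4, 8, 16, 32 → 64 (×2 each step).
Points — each term is the sum of the two before it: 1, 5, 6, 11, 17 → 28.
Assists goes 6, 7, 13, 20, 33 → 53 (each term is the sum of the two before it).
So the next record is 64 goals, 28 points, 53 assists.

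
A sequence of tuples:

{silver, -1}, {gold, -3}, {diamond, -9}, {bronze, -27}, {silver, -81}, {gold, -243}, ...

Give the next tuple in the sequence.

{diamond, -729}

Rank — repeats silver → gold → diamond → bronze: silver, gold, diamond, bronze, silver, gold → diamond.
Second part goes -1, -3, -9, -27, -81, -243 → -729 (×3 each step).
Putting it together: {diamond, -729}.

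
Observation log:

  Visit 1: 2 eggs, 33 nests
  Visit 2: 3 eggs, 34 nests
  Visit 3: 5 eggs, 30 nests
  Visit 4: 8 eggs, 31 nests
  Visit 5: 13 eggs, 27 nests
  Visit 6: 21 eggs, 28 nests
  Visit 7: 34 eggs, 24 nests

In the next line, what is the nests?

25

For the nests, alternating steps +1, −4, +1, −4, …: 33, 34, 30, 31, 27, 28, 24 → 25.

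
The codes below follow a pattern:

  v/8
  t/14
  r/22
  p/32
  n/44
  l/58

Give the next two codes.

j/74, h/92

Letter: letters move back 2 places in the alphabet, so v, t, r, p, n, l → j → h.
Second component: 8, 14, 22, 32, 44, 58 → 74 → 92 (differences are 6, 8, 10, … (increasing by 2 each time)).
Putting the parts together: j/74 and then h/92.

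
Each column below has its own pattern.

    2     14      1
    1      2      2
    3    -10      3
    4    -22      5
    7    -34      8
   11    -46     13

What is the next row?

First component — each term is the sum of the two before it: 2, 1, 3, 4, 7, 11 → 18.
Second component: −12 each step; 14, 2, -10, -22, -34, -46 → -58.
Third component: each term is the sum of the two before it, so 1, 2, 3, 5, 8, 13 → 21.
Putting it together: 18  -58  21.

18  -58  21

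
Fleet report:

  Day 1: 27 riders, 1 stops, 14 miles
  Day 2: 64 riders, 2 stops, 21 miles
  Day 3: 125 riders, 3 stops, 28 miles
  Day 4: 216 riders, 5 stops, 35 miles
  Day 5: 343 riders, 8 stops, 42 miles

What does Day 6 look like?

512 riders, 13 stops, 49 miles

Riders: perfect cubes: 3³, 4³, 5³, …; 27, 64, 125, 216, 343 → 512.
Stops: 1, 2, 3, 5, 8 → 13 (each term is the sum of the two before it).
Miles — +7 each step: 14, 21, 28, 35, 42 → 49.
So the next line is 512 riders, 13 stops, 49 miles.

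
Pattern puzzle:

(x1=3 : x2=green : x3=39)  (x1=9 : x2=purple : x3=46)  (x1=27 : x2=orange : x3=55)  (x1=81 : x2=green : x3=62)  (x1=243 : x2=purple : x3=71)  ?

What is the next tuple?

X1 goes 3, 9, 27, 81, 243 → 729 (×3 each step).
X2: repeats green → purple → orange; green, purple, orange, green, purple → orange.
X3: alternating steps +7, +9, +7, +9, …, so 39, 46, 55, 62, 71 → 78.
Putting it together: (x1=729 : x2=orange : x3=78).

(x1=729 : x2=orange : x3=78)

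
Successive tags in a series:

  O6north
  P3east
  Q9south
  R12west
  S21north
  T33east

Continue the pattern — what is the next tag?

For the letter, letters move forward 1 place in the alphabet: O, P, Q, R, S, T → U.
Second component: each term is the sum of the two before it; 6, 3, 9, 12, 21, 33 → 54.
Direction: repeats north → east → south → west; north, east, south, west, north, east → south.
Combining the parts gives U54south.

U54south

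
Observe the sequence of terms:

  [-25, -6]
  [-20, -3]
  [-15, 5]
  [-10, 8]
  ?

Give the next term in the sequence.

First entry: +5 each step, so -25, -20, -15, -10 → -5.
Second entry: alternating steps +3, +8, +3, +8, …, so -6, -3, 5, 8 → 16.
Combining the parts gives [-5, 16].

[-5, 16]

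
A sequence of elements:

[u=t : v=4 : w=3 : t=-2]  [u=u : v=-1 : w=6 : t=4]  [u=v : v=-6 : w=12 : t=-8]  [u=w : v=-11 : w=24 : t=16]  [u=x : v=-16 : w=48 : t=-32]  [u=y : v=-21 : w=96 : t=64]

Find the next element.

[u=z : v=-26 : w=192 : t=-128]

U: letters move forward 1 place in the alphabet, so t, u, v, w, x, y → z.
V: 4, -1, -6, -11, -16, -21 → -26 (−5 each step).
W: 3, 6, 12, 24, 48, 96 → 192 (×2 each step).
T: ×(-2) each step; -2, 4, -8, 16, -32, 64 → -128.
So the next element is [u=z : v=-26 : w=192 : t=-128].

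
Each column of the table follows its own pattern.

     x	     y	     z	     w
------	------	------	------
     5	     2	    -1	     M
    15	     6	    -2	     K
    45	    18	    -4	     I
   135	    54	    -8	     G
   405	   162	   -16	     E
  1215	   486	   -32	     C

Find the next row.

For the column x, ×3 each step: 5, 15, 45, 135, 405, 1215 → 3645.
Column y: 2, 6, 18, 54, 162, 486 → 1458 (×3 each step).
For the column z, ×2 each step: -1, -2, -4, -8, -16, -32 → -64.
For the column w, letters move back 2 places in the alphabet: M, K, I, G, E, C → A.
Combining the parts gives 3645  1458  -64  A.

3645  1458  -64  A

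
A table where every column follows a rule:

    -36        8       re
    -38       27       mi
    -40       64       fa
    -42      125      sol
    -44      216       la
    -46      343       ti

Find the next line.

First component: −2 each step; -36, -38, -40, -42, -44, -46 → -48.
Second component: perfect cubes: 2³, 3³, 4³, …; 8, 27, 64, 125, 216, 343 → 512.
Note: runs through the solfège scale do→ti, so re, mi, fa, sol, la, ti → do.
Combining the parts gives -48  512  do.

-48  512  do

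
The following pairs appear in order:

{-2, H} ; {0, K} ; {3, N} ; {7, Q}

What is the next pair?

For the first value, differences are 2, 3, 4, … (increasing by 1 each time): -2, 0, 3, 7 → 12.
Letter: letters move forward 3 places in the alphabet, so H, K, N, Q → T.
Combining the parts gives {12, T}.

{12, T}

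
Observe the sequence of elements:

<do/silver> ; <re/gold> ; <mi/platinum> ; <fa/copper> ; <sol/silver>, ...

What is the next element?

<la/gold>

Note goes do, re, mi, fa, sol → la (runs through the solfège scale do→ti).
Metal: silver, gold, platinum, copper, silver → gold (repeats silver → gold → platinum → copper).
So the next element is <la/gold>.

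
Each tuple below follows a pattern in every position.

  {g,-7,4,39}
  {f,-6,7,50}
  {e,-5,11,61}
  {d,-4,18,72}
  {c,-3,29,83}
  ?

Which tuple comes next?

Letter — letters move back 1 place in the alphabet: g, f, e, d, c → b.
Second value: +1 each step, so -7, -6, -5, -4, -3 → -2.
Third value goes 4, 7, 11, 18, 29 → 47 (each term is the sum of the two before it).
Fourth value — +11 each step: 39, 50, 61, 72, 83 → 94.
Combining the parts gives {b,-2,47,94}.

{b,-2,47,94}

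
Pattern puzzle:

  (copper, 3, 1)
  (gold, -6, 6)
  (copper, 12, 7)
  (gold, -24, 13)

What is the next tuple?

Metal: alternates copper ↔ gold; copper, gold, copper, gold → copper.
For the second coordinate, ×(-2) each step: 3, -6, 12, -24 → 48.
Third coordinate — each term is the sum of the two before it: 1, 6, 7, 13 → 20.
Putting it together: (copper, 48, 20).

(copper, 48, 20)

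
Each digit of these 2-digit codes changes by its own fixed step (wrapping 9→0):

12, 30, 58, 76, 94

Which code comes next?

First digit: 1, 3, 5, 7, 9 → 1 (+2 each step, mod 10).
Second digit: −2 each step, mod 10, so 2, 0, 8, 6, 4 → 2.
Combining the parts gives 12.

12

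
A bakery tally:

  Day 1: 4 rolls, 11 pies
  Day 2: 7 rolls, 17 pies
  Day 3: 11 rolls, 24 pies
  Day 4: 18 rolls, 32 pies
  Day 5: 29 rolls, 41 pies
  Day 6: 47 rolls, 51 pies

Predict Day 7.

Rolls: 4, 7, 11, 18, 29, 47 → 76 (each term is the sum of the two before it).
Pies — differences are 6, 7, 8, … (increasing by 1 each time): 11, 17, 24, 32, 41, 51 → 62.
So the next record is 76 rolls, 62 pies.

76 rolls, 62 pies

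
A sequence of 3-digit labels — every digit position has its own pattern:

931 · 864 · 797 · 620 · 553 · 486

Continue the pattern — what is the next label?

First digit: 9, 8, 7, 6, 5, 4 → 3 (−1 each step, mod 10).
Second digit: +3 each step, mod 10, so 3, 6, 9, 2, 5, 8 → 1.
For the third digit, +3 each step, mod 10: 1, 4, 7, 0, 3, 6 → 9.
So the next label is 319.

319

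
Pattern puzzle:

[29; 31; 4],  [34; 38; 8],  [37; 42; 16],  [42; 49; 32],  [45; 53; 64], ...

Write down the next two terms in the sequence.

[50; 60; 128], [53; 64; 256]

First slot — alternating steps +5, +3, +5, +3, …: 29, 34, 37, 42, 45 → 50 → 53.
Second slot goes 31, 38, 42, 49, 53 → 60 → 64 (alternating steps +7, +4, +7, +4, …).
Third slot: ×2 each step, so 4, 8, 16, 32, 64 → 128 → 256.
Putting the parts together: [50; 60; 128] and then [53; 64; 256].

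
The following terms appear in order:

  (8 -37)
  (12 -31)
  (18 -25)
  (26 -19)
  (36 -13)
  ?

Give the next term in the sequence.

(48 -7)

First component — differences are 4, 6, 8, … (increasing by 2 each time): 8, 12, 18, 26, 36 → 48.
For the second component, +6 each step: -37, -31, -25, -19, -13 → -7.
Combining the parts gives (48 -7).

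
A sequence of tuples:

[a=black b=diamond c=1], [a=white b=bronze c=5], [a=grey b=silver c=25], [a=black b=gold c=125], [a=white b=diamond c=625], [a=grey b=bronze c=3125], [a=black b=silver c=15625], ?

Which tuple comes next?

A: repeats black → white → grey, so black, white, grey, black, white, grey, black → white.
B: repeats diamond → bronze → silver → gold, so diamond, bronze, silver, gold, diamond, bronze, silver → gold.
C — ×5 each step: 1, 5, 25, 125, 625, 3125, 15625 → 78125.
Putting it together: [a=white b=gold c=78125].

[a=white b=gold c=78125]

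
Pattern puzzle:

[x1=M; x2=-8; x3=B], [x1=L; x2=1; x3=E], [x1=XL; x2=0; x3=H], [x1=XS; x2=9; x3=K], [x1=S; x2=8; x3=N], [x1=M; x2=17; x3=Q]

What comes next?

[x1=L; x2=16; x3=T]

For the x1, repeats M → L → XL → XS → S: M, L, XL, XS, S, M → L.
X2 — alternating steps +9, −1, +9, −1, …: -8, 1, 0, 9, 8, 17 → 16.
X3: letters move forward 3 places in the alphabet, so B, E, H, K, N, Q → T.
Combining the parts gives [x1=L; x2=16; x3=T].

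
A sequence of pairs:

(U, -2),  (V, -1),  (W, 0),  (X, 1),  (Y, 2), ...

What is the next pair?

Letter: U, V, W, X, Y → Z (letters move forward 1 place in the alphabet).
Second entry: +1 each step; -2, -1, 0, 1, 2 → 3.
So the next pair is (Z, 3).

(Z, 3)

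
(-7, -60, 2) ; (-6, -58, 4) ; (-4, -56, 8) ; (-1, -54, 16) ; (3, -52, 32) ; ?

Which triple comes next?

(8, -50, 64)

First component — differences are 1, 2, 3, … (increasing by 1 each time): -7, -6, -4, -1, 3 → 8.
Second component: -60, -58, -56, -54, -52 → -50 (+2 each step).
Third component: 2, 4, 8, 16, 32 → 64 (×2 each step).
So the next triple is (8, -50, 64).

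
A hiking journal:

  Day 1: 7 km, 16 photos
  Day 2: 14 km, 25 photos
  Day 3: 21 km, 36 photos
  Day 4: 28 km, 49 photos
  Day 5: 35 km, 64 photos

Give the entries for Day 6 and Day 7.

42 km, 81 photos; 49 km, 100 photos

Km — +7 each step: 7, 14, 21, 28, 35 → 42 → 49.
Photos goes 16, 25, 36, 49, 64 → 81 → 100 (perfect squares: 4², 5², 6², …).
So the next two rows are 42 km, 81 photos and 49 km, 100 photos.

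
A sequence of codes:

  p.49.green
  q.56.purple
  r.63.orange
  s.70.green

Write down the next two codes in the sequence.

t.77.purple then u.84.orange

Letter — letters move forward 1 place in the alphabet: p, q, r, s → t → u.
Second component: +7 each step, so 49, 56, 63, 70 → 77 → 84.
Colour: repeats green → purple → orange; green, purple, orange, green → purple → orange.
So the next two codes are t.77.purple and u.84.orange.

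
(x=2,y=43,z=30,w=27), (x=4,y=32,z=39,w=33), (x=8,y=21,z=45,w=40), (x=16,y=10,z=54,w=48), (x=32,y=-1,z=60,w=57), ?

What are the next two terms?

(x=64,y=-12,z=69,w=67), (x=128,y=-23,z=75,w=78)

For the x, ×2 each step: 2, 4, 8, 16, 32 → 64 → 128.
Y: −11 each step; 43, 32, 21, 10, -1 → -12 → -23.
Z: alternating steps +9, +6, +9, +6, …, so 30, 39, 45, 54, 60 → 69 → 75.
W — differences are 6, 7, 8, … (increasing by 1 each time): 27, 33, 40, 48, 57 → 67 → 78.
Putting the parts together: (x=64,y=-12,z=69,w=67) and then (x=128,y=-23,z=75,w=78).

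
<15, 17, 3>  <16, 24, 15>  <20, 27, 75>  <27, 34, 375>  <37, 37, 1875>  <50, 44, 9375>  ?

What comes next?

First slot: differences are 1, 4, 7, … (increasing by 3 each time), so 15, 16, 20, 27, 37, 50 → 66.
Second slot — alternating steps +7, +3, +7, +3, …: 17, 24, 27, 34, 37, 44 → 47.
Third slot goes 3, 15, 75, 375, 1875, 9375 → 46875 (×5 each step).
Putting it together: <66, 47, 46875>.

<66, 47, 46875>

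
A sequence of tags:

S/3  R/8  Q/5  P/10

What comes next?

O/7

Letter: letters move back 1 place in the alphabet; S, R, Q, P → O.
Second component goes 3, 8, 5, 10 → 7 (alternating steps +5, −3, +5, −3, …).
Combining the parts gives O/7.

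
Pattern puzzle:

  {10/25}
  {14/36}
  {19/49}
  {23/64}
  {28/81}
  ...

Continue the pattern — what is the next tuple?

First slot goes 10, 14, 19, 23, 28 → 32 (alternating steps +4, +5, +4, +5, …).
Second slot — perfect squares: 5², 6², 7², …: 25, 36, 49, 64, 81 → 100.
Putting it together: {32/100}.

{32/100}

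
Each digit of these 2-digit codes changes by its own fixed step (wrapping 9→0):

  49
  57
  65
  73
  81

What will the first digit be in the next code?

First digit — +1 each step, mod 10: 4, 5, 6, 7, 8 → 9.
For the second digit, −2 each step, mod 10: 9, 7, 5, 3, 1 → 9.

9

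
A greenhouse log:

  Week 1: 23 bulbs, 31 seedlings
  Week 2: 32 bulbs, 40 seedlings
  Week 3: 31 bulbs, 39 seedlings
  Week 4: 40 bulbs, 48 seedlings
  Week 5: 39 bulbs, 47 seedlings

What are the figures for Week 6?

Bulbs — alternating steps +9, −1, +9, −1, …: 23, 32, 31, 40, 39 → 48.
Seedlings: 31, 40, 39, 48, 47 → 56 (always 8 more than the bulbs).
Putting it together: 48 bulbs, 56 seedlings.

48 bulbs, 56 seedlings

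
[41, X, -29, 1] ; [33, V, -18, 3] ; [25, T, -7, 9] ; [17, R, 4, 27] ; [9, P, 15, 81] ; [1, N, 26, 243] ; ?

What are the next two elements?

[-7, L, 37, 729], [-15, J, 48, 2187]

First component goes 41, 33, 25, 17, 9, 1 → -7 → -15 (−8 each step).
Letter goes X, V, T, R, P, N → L → J (letters move back 2 places in the alphabet).
Third component: +11 each step, so -29, -18, -7, 4, 15, 26 → 37 → 48.
Fourth component goes 1, 3, 9, 27, 81, 243 → 729 → 2187 (×3 each step).
So the next two elements are [-7, L, 37, 729] and [-15, J, 48, 2187].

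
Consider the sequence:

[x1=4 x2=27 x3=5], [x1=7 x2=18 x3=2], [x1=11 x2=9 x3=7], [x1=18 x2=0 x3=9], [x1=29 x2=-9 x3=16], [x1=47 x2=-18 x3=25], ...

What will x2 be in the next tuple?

X1 — each term is the sum of the two before it: 4, 7, 11, 18, 29, 47 → 76.
X2 — −9 each step: 27, 18, 9, 0, -9, -18 → -27.
X3 — each term is the sum of the two before it: 5, 2, 7, 9, 16, 25 → 41.

-27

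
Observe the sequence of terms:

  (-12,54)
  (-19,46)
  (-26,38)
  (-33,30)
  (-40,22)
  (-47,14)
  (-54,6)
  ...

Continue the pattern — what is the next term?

(-61,-2)

First value: −7 each step; -12, -19, -26, -33, -40, -47, -54 → -61.
Second value: −8 each step; 54, 46, 38, 30, 22, 14, 6 → -2.
Putting it together: (-61,-2).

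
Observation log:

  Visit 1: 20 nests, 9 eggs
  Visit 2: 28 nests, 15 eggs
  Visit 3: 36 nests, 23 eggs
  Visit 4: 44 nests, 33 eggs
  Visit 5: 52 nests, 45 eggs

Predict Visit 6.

Nests: +8 each step, so 20, 28, 36, 44, 52 → 60.
Eggs — differences are 6, 8, 10, … (increasing by 2 each time): 9, 15, 23, 33, 45 → 59.
Putting it together: 60 nests, 59 eggs.

60 nests, 59 eggs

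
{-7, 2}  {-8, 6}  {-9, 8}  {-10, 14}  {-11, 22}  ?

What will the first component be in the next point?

First component: −1 each step, so -7, -8, -9, -10, -11 → -12.

-12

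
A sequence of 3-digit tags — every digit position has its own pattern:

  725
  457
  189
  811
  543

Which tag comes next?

275

First digit: −3 each step, mod 10; 7, 4, 1, 8, 5 → 2.
Second digit: +3 each step, mod 10; 2, 5, 8, 1, 4 → 7.
Third digit goes 5, 7, 9, 1, 3 → 5 (+2 each step, mod 10).
Combining the parts gives 275.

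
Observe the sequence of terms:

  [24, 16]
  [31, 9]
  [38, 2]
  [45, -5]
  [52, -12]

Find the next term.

First component: +7 each step, so 24, 31, 38, 45, 52 → 59.
Second component — together with the first component always sums to 40: 16, 9, 2, -5, -12 → -19.
So the next term is [59, -19].

[59, -19]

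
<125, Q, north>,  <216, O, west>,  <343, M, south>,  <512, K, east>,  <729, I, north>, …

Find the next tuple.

<1000, G, west>

For the first slot, perfect cubes: 5³, 6³, 7³, …: 125, 216, 343, 512, 729 → 1000.
Letter: letters move back 2 places in the alphabet, so Q, O, M, K, I → G.
For the direction, repeats north → west → south → east: north, west, south, east, north → west.
So the next tuple is <1000, G, west>.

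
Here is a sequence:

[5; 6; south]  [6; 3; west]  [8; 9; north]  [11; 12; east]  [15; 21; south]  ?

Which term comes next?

[20; 33; west]

First entry: differences are 1, 2, 3, … (increasing by 1 each time), so 5, 6, 8, 11, 15 → 20.
Second entry: 6, 3, 9, 12, 21 → 33 (each term is the sum of the two before it).
Direction goes south, west, north, east, south → west (repeats south → west → north → east).
So the next term is [20; 33; west].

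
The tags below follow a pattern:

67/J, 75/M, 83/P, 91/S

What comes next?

First component — +8 each step: 67, 75, 83, 91 → 99.
Letter goes J, M, P, S → V (letters move forward 3 places in the alphabet).
Putting it together: 99/V.

99/V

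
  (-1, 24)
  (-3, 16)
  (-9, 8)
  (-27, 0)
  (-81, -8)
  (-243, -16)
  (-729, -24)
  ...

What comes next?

(-2187, -32)

First slot: ×3 each step, so -1, -3, -9, -27, -81, -243, -729 → -2187.
Second slot — −8 each step: 24, 16, 8, 0, -8, -16, -24 → -32.
So the next pair is (-2187, -32).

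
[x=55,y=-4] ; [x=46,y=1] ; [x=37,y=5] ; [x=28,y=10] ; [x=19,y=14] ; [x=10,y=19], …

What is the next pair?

X: −9 each step, so 55, 46, 37, 28, 19, 10 → 1.
Y: -4, 1, 5, 10, 14, 19 → 23 (alternating steps +5, +4, +5, +4, …).
Putting it together: [x=1,y=23].

[x=1,y=23]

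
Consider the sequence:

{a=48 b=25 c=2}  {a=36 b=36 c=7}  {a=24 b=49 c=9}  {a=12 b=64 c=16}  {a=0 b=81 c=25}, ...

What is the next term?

A goes 48, 36, 24, 12, 0 → -12 (−12 each step).
B: perfect squares: 5², 6², 7², …, so 25, 36, 49, 64, 81 → 100.
C — each term is the sum of the two before it: 2, 7, 9, 16, 25 → 41.
Putting it together: {a=-12 b=100 c=41}.

{a=-12 b=100 c=41}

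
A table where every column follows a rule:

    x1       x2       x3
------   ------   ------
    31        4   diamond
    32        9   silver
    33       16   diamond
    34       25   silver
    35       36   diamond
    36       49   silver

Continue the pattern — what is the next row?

37  64  diamond

Column x1 goes 31, 32, 33, 34, 35, 36 → 37 (+1 each step).
Column x2 — perfect squares: 2², 3², 4², …: 4, 9, 16, 25, 36, 49 → 64.
Column x3 — alternates diamond ↔ silver: diamond, silver, diamond, silver, diamond, silver → diamond.
Combining the parts gives 37  64  diamond.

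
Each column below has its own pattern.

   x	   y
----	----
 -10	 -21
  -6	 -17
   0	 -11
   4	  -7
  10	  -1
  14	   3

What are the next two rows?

Column x: alternating steps +4, +6, +4, +6, …; -10, -6, 0, 4, 10, 14 → 20 → 24.
Column y — always 11 less than the column x: -21, -17, -11, -7, -1, 3 → 9 → 13.
So the next two rows are 20  9 and 24  13.

20  9; 24  13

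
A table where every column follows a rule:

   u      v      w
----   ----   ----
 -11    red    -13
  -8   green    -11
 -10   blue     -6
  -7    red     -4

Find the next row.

Column u: alternating steps +3, −2, +3, −2, …, so -11, -8, -10, -7 → -9.
For the column v, repeats red → green → blue: red, green, blue, red → green.
Column w goes -13, -11, -6, -4 → 1 (alternating steps +2, +5, +2, +5, …).
Putting it together: -9  green  1.

-9  green  1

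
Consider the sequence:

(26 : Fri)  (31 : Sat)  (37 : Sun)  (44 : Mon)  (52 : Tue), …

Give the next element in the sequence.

(61 : Wed)

First component — differences are 5, 6, 7, … (increasing by 1 each time): 26, 31, 37, 44, 52 → 61.
Day: runs through the weekdays Mon→Sun; Fri, Sat, Sun, Mon, Tue → Wed.
Putting it together: (61 : Wed).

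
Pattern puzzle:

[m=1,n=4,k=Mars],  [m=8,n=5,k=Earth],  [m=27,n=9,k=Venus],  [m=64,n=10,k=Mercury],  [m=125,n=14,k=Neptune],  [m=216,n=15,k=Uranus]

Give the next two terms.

[m=343,n=19,k=Saturn], [m=512,n=20,k=Jupiter]

M goes 1, 8, 27, 64, 125, 216 → 343 → 512 (perfect cubes: 1³, 2³, 3³, …).
N: alternating steps +1, +4, +1, +4, …, so 4, 5, 9, 10, 14, 15 → 19 → 20.
K: Mars, Earth, Venus, Mercury, Neptune, Uranus → Saturn → Jupiter (runs backward through the planets Mercury→Neptune).
Putting the parts together: [m=343,n=19,k=Saturn] and then [m=512,n=20,k=Jupiter].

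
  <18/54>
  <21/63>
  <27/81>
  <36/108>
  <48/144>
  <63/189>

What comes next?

<81/243>

First slot: differences are 3, 6, 9, … (increasing by 3 each time), so 18, 21, 27, 36, 48, 63 → 81.
Second slot — always 3 × the first slot: 54, 63, 81, 108, 144, 189 → 243.
Putting it together: <81/243>.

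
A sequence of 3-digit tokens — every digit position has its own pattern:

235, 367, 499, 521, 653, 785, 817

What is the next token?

949

For the first digit, +1 each step, mod 10: 2, 3, 4, 5, 6, 7, 8 → 9.
For the second digit, +3 each step, mod 10: 3, 6, 9, 2, 5, 8, 1 → 4.
Third digit: 5, 7, 9, 1, 3, 5, 7 → 9 (+2 each step, mod 10).
Putting it together: 949.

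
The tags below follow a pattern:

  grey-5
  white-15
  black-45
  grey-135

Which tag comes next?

white-405

Shade: repeats grey → white → black; grey, white, black, grey → white.
Second component — ×3 each step: 5, 15, 45, 135 → 405.
Putting it together: white-405.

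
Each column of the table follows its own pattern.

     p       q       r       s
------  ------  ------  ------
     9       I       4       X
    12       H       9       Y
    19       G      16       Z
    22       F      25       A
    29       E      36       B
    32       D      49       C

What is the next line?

Column p: alternating steps +3, +7, +3, +7, …, so 9, 12, 19, 22, 29, 32 → 39.
Column q goes I, H, G, F, E, D → C (letters move back 1 place in the alphabet).
Column r: perfect squares: 2², 3², 4², …, so 4, 9, 16, 25, 36, 49 → 64.
For the column s, letters move forward 1 place in the alphabet, wrapping Z→A: X, Y, Z, A, B, C → D.
Putting it together: 39  C  64  D.

39  C  64  D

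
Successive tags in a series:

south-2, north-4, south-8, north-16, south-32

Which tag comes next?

Direction: south, north, south, north, south → north (alternates south ↔ north).
Second component: 2, 4, 8, 16, 32 → 64 (×2 each step).
Putting it together: north-64.

north-64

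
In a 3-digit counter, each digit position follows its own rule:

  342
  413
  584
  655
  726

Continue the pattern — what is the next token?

First digit: 3, 4, 5, 6, 7 → 8 (+1 each step, mod 10).
Second digit: −3 each step, mod 10, so 4, 1, 8, 5, 2 → 9.
Third digit goes 2, 3, 4, 5, 6 → 7 (+1 each step, mod 10).
So the next token is 897.

897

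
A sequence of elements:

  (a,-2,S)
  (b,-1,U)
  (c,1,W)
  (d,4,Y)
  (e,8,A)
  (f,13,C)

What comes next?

(g,19,E)

For the first letter, letters move forward 1 place in the alphabet: a, b, c, d, e, f → g.
For the second coordinate, differences are 1, 2, 3, … (increasing by 1 each time): -2, -1, 1, 4, 8, 13 → 19.
Second letter goes S, U, W, Y, A, C → E (letters move forward 2 places in the alphabet, wrapping Z→A).
So the next element is (g,19,E).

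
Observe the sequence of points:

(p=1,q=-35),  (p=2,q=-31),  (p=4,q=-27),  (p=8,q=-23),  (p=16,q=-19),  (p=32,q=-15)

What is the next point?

P — ×2 each step: 1, 2, 4, 8, 16, 32 → 64.
Q — +4 each step: -35, -31, -27, -23, -19, -15 → -11.
So the next point is (p=64,q=-11).

(p=64,q=-11)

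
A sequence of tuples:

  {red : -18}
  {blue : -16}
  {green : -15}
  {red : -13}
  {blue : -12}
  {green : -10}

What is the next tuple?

Colour: repeats red → blue → green; red, blue, green, red, blue, green → red.
For the second part, alternating steps +2, +1, +2, +1, …: -18, -16, -15, -13, -12, -10 → -9.
Putting it together: {red : -9}.

{red : -9}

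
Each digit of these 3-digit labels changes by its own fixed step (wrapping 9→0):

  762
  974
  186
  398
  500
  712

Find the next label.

924

First digit: 7, 9, 1, 3, 5, 7 → 9 (+2 each step, mod 10).
Second digit: 6, 7, 8, 9, 0, 1 → 2 (+1 each step, mod 10).
Third digit — +2 each step, mod 10: 2, 4, 6, 8, 0, 2 → 4.
Putting it together: 924.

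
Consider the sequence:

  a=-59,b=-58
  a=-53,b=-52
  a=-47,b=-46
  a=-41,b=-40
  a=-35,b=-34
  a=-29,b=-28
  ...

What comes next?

a=-23,b=-22

A — +6 each step: -59, -53, -47, -41, -35, -29 → -23.
B: always 1 more than the a; -58, -52, -46, -40, -34, -28 → -22.
So the next term is a=-23,b=-22.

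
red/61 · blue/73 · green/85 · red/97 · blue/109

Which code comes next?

Colour: repeats red → blue → green; red, blue, green, red, blue → green.
Second component: 61, 73, 85, 97, 109 → 121 (+12 each step).
Putting it together: green/121.

green/121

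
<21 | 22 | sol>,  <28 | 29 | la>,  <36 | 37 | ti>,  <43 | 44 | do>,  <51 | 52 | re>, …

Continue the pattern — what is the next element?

<58 | 59 | mi>

For the first part, alternating steps +7, +8, +7, +8, …: 21, 28, 36, 43, 51 → 58.
Second part: always 1 more than the first part, so 22, 29, 37, 44, 52 → 59.
Note — runs through the solfège scale do→ti: sol, la, ti, do, re → mi.
Putting it together: <58 | 59 | mi>.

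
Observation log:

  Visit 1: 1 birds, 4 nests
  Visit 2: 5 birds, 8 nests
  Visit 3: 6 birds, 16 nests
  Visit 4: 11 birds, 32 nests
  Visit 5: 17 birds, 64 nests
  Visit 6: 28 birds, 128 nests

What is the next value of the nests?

256

Nests: 4, 8, 16, 32, 64, 128 → 256 (×2 each step).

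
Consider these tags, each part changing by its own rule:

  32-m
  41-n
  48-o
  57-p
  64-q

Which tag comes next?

73-r

First component: alternating steps +9, +7, +9, +7, …, so 32, 41, 48, 57, 64 → 73.
Letter: m, n, o, p, q → r (letters move forward 1 place in the alphabet).
Putting it together: 73-r.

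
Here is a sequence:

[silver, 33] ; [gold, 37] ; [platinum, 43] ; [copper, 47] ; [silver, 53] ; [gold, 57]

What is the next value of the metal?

platinum

Metal: repeats silver → gold → platinum → copper, so silver, gold, platinum, copper, silver, gold → platinum.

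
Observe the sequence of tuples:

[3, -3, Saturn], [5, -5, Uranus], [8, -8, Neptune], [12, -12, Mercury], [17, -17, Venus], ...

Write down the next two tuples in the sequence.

For the first part, differences are 2, 3, 4, … (increasing by 1 each time): 3, 5, 8, 12, 17 → 23 → 30.
Second part: always the negative of the first part, so -3, -5, -8, -12, -17 → -23 → -30.
Planet: Saturn, Uranus, Neptune, Mercury, Venus → Earth → Mars (runs through the planets Mercury→Neptune).
Putting the parts together: [23, -23, Earth] and then [30, -30, Mars].

[23, -23, Earth], [30, -30, Mars]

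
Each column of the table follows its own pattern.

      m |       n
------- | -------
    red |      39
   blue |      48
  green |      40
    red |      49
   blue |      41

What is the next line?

green  50

For the column m, repeats red → blue → green: red, blue, green, red, blue → green.
Column n: 39, 48, 40, 49, 41 → 50 (alternating steps +9, −8, +9, −8, …).
Putting it together: green  50.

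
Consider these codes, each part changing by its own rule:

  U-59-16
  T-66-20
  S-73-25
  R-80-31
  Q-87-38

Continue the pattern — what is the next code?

P-94-46

Letter: U, T, S, R, Q → P (letters move back 1 place in the alphabet).
For the second component, +7 each step: 59, 66, 73, 80, 87 → 94.
Third component: differences are 4, 5, 6, … (increasing by 1 each time), so 16, 20, 25, 31, 38 → 46.
So the next code is P-94-46.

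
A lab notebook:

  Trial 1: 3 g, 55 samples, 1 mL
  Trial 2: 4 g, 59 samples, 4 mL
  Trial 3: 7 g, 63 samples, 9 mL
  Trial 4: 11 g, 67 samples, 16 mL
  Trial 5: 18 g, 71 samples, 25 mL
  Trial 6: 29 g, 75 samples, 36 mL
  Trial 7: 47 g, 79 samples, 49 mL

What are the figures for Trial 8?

G goes 3, 4, 7, 11, 18, 29, 47 → 76 (each term is the sum of the two before it).
Samples — +4 each step: 55, 59, 63, 67, 71, 75, 79 → 83.
ML — perfect squares: 1², 2², 3², …: 1, 4, 9, 16, 25, 36, 49 → 64.
Putting it together: 76 g, 83 samples, 64 mL.

76 g, 83 samples, 64 mL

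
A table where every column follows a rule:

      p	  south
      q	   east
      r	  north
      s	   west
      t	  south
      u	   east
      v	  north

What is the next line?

Letter — letters move forward 1 place in the alphabet: p, q, r, s, t, u, v → w.
Direction — repeats south → east → north → west: south, east, north, west, south, east, north → west.
Combining the parts gives w  west.

w  west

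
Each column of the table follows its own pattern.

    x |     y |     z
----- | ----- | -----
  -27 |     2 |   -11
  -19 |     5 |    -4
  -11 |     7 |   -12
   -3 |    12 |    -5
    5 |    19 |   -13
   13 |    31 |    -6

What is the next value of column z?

-14

For the column x, +8 each step: -27, -19, -11, -3, 5, 13 → 21.
Column y: 2, 5, 7, 12, 19, 31 → 50 (each term is the sum of the two before it).
For the column z, alternating steps +7, −8, +7, −8, …: -11, -4, -12, -5, -13, -6 → -14.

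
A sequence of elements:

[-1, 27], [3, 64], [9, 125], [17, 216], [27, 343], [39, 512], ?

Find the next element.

First part goes -1, 3, 9, 17, 27, 39 → 53 (differences are 4, 6, 8, … (increasing by 2 each time)).
Second part: 27, 64, 125, 216, 343, 512 → 729 (perfect cubes: 3³, 4³, 5³, …).
So the next element is [53, 729].

[53, 729]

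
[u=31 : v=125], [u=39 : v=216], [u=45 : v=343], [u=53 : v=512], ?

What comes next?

U: 31, 39, 45, 53 → 59 (alternating steps +8, +6, +8, +6, …).
V: perfect cubes: 5³, 6³, 7³, …; 125, 216, 343, 512 → 729.
Combining the parts gives [u=59 : v=729].

[u=59 : v=729]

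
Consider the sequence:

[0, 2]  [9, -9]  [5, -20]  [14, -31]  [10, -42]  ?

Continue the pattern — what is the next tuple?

[19, -53]

First part goes 0, 9, 5, 14, 10 → 19 (alternating steps +9, −4, +9, −4, …).
Second part — −11 each step: 2, -9, -20, -31, -42 → -53.
So the next tuple is [19, -53].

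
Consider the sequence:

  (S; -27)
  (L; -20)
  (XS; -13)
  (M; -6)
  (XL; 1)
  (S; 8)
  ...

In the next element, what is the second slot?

Size — repeats S → L → XS → M → XL: S, L, XS, M, XL, S → L.
Second slot: -27, -20, -13, -6, 1, 8 → 15 (+7 each step).

15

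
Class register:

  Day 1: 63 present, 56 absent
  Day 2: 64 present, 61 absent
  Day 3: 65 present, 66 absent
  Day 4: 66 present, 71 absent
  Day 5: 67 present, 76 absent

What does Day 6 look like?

For the present, +1 each step: 63, 64, 65, 66, 67 → 68.
Absent goes 56, 61, 66, 71, 76 → 81 (+5 each step).
Putting it together: 68 present, 81 absent.

68 present, 81 absent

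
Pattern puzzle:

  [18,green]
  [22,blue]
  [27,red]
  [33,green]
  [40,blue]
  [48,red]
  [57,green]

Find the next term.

[67,blue]

First entry goes 18, 22, 27, 33, 40, 48, 57 → 67 (differences are 4, 5, 6, … (increasing by 1 each time)).
Colour: repeats green → blue → red, so green, blue, red, green, blue, red, green → blue.
Combining the parts gives [67,blue].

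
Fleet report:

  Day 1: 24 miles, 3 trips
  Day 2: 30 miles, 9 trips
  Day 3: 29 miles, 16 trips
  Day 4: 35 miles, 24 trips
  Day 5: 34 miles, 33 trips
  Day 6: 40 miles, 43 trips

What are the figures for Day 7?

Miles — alternating steps +6, −1, +6, −1, …: 24, 30, 29, 35, 34, 40 → 39.
Trips: differences are 6, 7, 8, … (increasing by 1 each time); 3, 9, 16, 24, 33, 43 → 54.
So the next line is 39 miles, 54 trips.

39 miles, 54 trips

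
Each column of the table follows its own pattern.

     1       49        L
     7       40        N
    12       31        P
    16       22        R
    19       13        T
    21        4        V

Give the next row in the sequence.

22  -5  X

First component — differences are 6, 5, 4, … (decreasing by 1 each time): 1, 7, 12, 16, 19, 21 → 22.
Second component — −9 each step: 49, 40, 31, 22, 13, 4 → -5.
Letter: letters move forward 2 places in the alphabet, so L, N, P, R, T, V → X.
Putting it together: 22  -5  X.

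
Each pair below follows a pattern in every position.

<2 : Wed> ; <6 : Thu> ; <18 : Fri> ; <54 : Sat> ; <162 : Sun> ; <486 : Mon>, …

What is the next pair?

First part: 2, 6, 18, 54, 162, 486 → 1458 (×3 each step).
Day: runs through the weekdays Mon→Sun, so Wed, Thu, Fri, Sat, Sun, Mon → Tue.
Combining the parts gives <1458 : Tue>.

<1458 : Tue>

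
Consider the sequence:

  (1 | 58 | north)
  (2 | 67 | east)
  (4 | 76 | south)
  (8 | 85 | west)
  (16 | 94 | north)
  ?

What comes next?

(32 | 103 | east)

First slot — ×2 each step: 1, 2, 4, 8, 16 → 32.
Second slot: +9 each step; 58, 67, 76, 85, 94 → 103.
Direction: repeats north → east → south → west; north, east, south, west, north → east.
So the next tuple is (32 | 103 | east).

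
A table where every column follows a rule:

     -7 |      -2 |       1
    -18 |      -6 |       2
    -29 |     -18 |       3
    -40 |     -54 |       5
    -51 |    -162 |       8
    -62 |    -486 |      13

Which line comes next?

First component: −11 each step; -7, -18, -29, -40, -51, -62 → -73.
Second component: ×3 each step; -2, -6, -18, -54, -162, -486 → -1458.
Third component: 1, 2, 3, 5, 8, 13 → 21 (each term is the sum of the two before it).
Combining the parts gives -73  -1458  21.

-73  -1458  21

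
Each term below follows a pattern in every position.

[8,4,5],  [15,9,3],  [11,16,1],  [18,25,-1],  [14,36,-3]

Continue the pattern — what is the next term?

First entry goes 8, 15, 11, 18, 14 → 21 (alternating steps +7, −4, +7, −4, …).
Second entry: 4, 9, 16, 25, 36 → 49 (perfect squares: 2², 3², 4², …).
Third entry — −2 each step: 5, 3, 1, -1, -3 → -5.
So the next term is [21,49,-5].

[21,49,-5]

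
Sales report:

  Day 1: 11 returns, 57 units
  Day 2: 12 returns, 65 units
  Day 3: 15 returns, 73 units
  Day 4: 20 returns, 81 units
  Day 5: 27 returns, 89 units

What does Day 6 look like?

36 returns, 97 units

Returns goes 11, 12, 15, 20, 27 → 36 (differences are 1, 3, 5, … (increasing by 2 each time)).
Units: 57, 65, 73, 81, 89 → 97 (+8 each step).
Putting it together: 36 returns, 97 units.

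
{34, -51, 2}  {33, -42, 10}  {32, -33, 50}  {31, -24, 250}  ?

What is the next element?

First slot — −1 each step: 34, 33, 32, 31 → 30.
Second slot goes -51, -42, -33, -24 → -15 (+9 each step).
Third slot: 2, 10, 50, 250 → 1250 (×5 each step).
So the next element is {30, -15, 1250}.

{30, -15, 1250}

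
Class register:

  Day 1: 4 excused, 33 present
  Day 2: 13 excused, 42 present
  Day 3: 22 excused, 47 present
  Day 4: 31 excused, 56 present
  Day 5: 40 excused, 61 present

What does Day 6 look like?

Excused: +9 each step, so 4, 13, 22, 31, 40 → 49.
Present — alternating steps +9, +5, +9, +5, …: 33, 42, 47, 56, 61 → 70.
Putting it together: 49 excused, 70 present.

49 excused, 70 present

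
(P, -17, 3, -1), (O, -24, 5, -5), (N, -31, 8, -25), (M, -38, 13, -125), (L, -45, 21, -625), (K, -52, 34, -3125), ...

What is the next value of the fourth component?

-15625

Fourth component — ×5 each step: -1, -5, -25, -125, -625, -3125 → -15625.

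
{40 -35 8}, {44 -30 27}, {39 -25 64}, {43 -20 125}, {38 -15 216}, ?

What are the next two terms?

{42 -10 343}, {37 -5 512}

First entry: alternating steps +4, −5, +4, −5, …; 40, 44, 39, 43, 38 → 42 → 37.
Second entry: +5 each step, so -35, -30, -25, -20, -15 → -10 → -5.
Third entry goes 8, 27, 64, 125, 216 → 343 → 512 (perfect cubes: 2³, 3³, 4³, …).
So the next two terms are {42 -10 343} and {37 -5 512}.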